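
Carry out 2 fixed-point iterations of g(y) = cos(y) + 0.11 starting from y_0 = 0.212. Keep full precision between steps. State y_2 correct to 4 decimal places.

0.5746

y_1 = g(0.212000) = 1.087612
y_2 = g(1.087612) = 0.574601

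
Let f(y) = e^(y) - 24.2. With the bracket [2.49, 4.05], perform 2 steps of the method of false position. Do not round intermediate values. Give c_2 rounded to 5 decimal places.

3.07971

f(2.490000) = -12.138724, f(4.050000) = 33.197457
step 1: c = 2.907689, f(c) = -5.885581 < 0 → new bracket [2.907689, 4.050000]
step 2: c = 3.079711, f(c) = -2.447879 < 0 → new bracket [3.079711, 4.050000]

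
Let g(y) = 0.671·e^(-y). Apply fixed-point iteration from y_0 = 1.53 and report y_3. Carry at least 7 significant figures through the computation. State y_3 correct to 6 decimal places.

0.375595

y_1 = g(1.530000) = 0.145295
y_2 = g(0.145295) = 0.580259
y_3 = g(0.580259) = 0.375595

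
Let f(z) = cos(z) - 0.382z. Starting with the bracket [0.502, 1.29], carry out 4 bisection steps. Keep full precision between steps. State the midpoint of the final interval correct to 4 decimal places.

f(0.502000) = 0.684858, f(1.290000) = -0.215659 (opposite signs)
step 1: m = 0.896000, f(m) = 0.282466 > 0 → root in [0.896000, 1.290000]
step 2: m = 1.093000, f(m) = 0.042297 > 0 → root in [1.093000, 1.290000]
step 3: m = 1.191500, f(m) = -0.084886 < 0 → root in [1.093000, 1.191500]
step 4: m = 1.142250, f(m) = -0.020790 < 0 → root in [1.093000, 1.142250]
Midpoint of [1.093000, 1.142250] = 1.117625

1.1176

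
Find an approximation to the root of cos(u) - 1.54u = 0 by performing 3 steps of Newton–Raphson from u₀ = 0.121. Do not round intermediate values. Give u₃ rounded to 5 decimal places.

Newton update: u ← u − f(u)/f'(u).
f'(u) = -sin(u) - 1.54
u_0 = 0.121000: f = 0.806348, f' = -1.660705 → u_1 = 0.121000 - (0.806348)/(-1.660705) = 0.606546
u_1 = 0.606546: f = -0.112459, f' = -2.110033 → u_2 = 0.606546 - (-0.112459)/(-2.110033) = 0.553249
u_2 = 0.553249: f = -0.001181, f' = -2.065454 → u_3 = 0.553249 - (-0.001181)/(-2.065454) = 0.552677

0.55268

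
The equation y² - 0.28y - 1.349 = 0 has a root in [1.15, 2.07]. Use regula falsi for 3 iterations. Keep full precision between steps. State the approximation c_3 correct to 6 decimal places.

1.307344

f(1.150000) = -0.348500, f(2.070000) = 2.356300
step 1: c = 1.268537, f(c) = -0.095003 < 0 → new bracket [1.268537, 2.070000]
step 2: c = 1.299599, f(c) = -0.023930 < 0 → new bracket [1.299599, 2.070000]
step 3: c = 1.307344, f(c) = -0.005907 < 0 → new bracket [1.307344, 2.070000]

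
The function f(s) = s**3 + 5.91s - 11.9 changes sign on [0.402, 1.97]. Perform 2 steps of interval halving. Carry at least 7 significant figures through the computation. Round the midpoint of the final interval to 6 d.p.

1.382000

f(0.402000) = -9.459215, f(1.970000) = 7.388073 (opposite signs)
step 1: m = 1.186000, f(m) = -3.222517 < 0 → root in [1.186000, 1.970000]
step 2: m = 1.578000, f(m) = 1.355333 > 0 → root in [1.186000, 1.578000]
Midpoint of [1.186000, 1.578000] = 1.382000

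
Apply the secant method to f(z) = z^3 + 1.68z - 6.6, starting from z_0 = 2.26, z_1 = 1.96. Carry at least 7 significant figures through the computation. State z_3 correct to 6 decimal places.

1.597092

f(z_0) = 8.739976, f(z_1) = 4.222336
z_2 = 1.960000 - (4.222336)·(1.960000 - 2.260000)/(4.222336 - (8.739976)) = 1.679610; f(z_2) = 0.960076
z_3 = 1.679610 - (0.960076)·(1.679610 - 1.960000)/(0.960076 - (4.222336)) = 1.597092; f(z_3) = 0.156821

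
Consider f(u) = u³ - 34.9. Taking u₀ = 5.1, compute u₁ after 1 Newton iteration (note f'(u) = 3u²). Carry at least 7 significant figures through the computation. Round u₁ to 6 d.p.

3.847264

u_0 = 5.100000: f = 97.751000, f' = 78.030000 → u_1 = 5.100000 - (97.751000)/(78.030000) = 3.847264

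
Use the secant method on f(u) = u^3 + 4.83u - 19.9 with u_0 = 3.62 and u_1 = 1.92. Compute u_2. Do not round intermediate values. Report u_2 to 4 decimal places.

f(u_0) = 45.022528, f(u_1) = -3.548512
u_2 = 1.920000 - (-3.548512)·(1.920000 - 3.620000)/(-3.548512 - (45.022528)) = 2.044199; f(u_2) = -1.484325

2.0442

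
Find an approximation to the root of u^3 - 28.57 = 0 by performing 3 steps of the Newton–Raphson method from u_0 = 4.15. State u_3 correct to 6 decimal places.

3.057189

Newton update: u ← u − f(u)/f'(u).
f'(u) = 3u^2
u_0 = 4.150000: f = 42.903375, f' = 51.667500 → u_1 = 4.150000 - (42.903375)/(51.667500) = 3.319625
u_1 = 3.319625: f = 8.011985, f' = 33.059740 → u_2 = 3.319625 - (8.011985)/(33.059740) = 3.077277
u_2 = 3.077277: f = 0.570680, f' = 28.408897 → u_3 = 3.077277 - (0.570680)/(28.408897) = 3.057189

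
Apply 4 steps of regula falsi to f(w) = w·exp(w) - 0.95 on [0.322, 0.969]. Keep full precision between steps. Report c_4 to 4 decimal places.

f(0.322000) = -0.505677, f(0.969000) = 1.603613
step 1: c = 0.477110, f(c) = -0.181179 < 0 → new bracket [0.477110, 0.969000]
step 2: c = 0.527043, f(c) = -0.057232 < 0 → new bracket [0.527043, 0.969000]
step 3: c = 0.542273, f(c) = -0.017338 < 0 → new bracket [0.542273, 0.969000]
step 4: c = 0.546837, f(c) = -0.005185 < 0 → new bracket [0.546837, 0.969000]

0.5468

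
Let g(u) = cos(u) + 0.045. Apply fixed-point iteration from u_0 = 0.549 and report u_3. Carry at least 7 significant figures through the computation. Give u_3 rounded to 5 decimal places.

0.82998

u_1 = g(0.549000) = 0.898047
u_2 = g(0.898047) = 0.668139
u_3 = g(0.668139) = 0.829976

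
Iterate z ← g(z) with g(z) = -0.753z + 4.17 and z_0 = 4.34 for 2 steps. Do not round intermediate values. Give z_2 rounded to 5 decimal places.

z_1 = g(4.340000) = 0.901980
z_2 = g(0.901980) = 3.490809

3.49081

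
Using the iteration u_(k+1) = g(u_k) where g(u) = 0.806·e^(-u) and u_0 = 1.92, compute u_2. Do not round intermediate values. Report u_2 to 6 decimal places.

0.716171

u_1 = g(1.920000) = 0.118165
u_2 = g(0.118165) = 0.716171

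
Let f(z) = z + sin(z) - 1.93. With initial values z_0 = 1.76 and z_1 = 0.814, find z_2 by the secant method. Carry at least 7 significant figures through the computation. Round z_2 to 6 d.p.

f(z_0) = 0.812154, f(z_1) = -0.388961
z_2 = 0.814000 - (-0.388961)·(0.814000 - 1.760000)/(-0.388961 - (0.812154)) = 1.120346; f(z_2) = 0.090597

1.120346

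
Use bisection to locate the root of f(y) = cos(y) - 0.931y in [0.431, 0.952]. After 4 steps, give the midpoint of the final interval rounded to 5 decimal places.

0.77291

f(0.431000) = 0.507287, f(0.952000) = -0.306257 (opposite signs)
step 1: m = 0.691500, f(m) = 0.126504 > 0 → root in [0.691500, 0.952000]
step 2: m = 0.821750, f(m) = -0.084109 < 0 → root in [0.691500, 0.821750]
step 3: m = 0.756625, f(m) = 0.022739 > 0 → root in [0.756625, 0.821750]
step 4: m = 0.789187, f(m) = -0.030311 < 0 → root in [0.756625, 0.789187]
Midpoint of [0.756625, 0.789187] = 0.772906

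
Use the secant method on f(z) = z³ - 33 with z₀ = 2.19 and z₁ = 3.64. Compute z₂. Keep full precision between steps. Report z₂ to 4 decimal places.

f(z_0) = -22.496541, f(z_1) = 15.228544
z_2 = 3.640000 - (15.228544)·(3.640000 - 2.190000)/(15.228544 - (-22.496541)) = 3.054676; f(z_2) = -4.496673

3.0547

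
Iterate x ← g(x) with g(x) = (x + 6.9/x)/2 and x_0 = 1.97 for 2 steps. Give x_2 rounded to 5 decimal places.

2.62898

x_1 = g(1.970000) = 2.736269
x_2 = g(2.736269) = 2.628975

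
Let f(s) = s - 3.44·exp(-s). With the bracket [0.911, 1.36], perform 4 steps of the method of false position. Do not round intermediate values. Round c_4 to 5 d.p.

f(0.911000) = -0.472299, f(1.360000) = 0.477087
step 1: c = 1.134368, f(c) = 0.027977 > 0 → new bracket [0.911000, 1.134368]
step 2: c = 1.121877, f(c) = 0.001578 > 0 → new bracket [0.911000, 1.121877]
step 3: c = 1.121174, f(c) = 0.000089 > 0 → new bracket [0.911000, 1.121174]
step 4: c = 1.121135, f(c) = 0.000005 > 0 → new bracket [0.911000, 1.121135]

1.12113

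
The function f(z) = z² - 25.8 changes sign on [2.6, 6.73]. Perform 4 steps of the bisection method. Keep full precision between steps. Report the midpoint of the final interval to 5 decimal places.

5.05219

f(2.600000) = -19.040000, f(6.730000) = 19.492900 (opposite signs)
step 1: m = 4.665000, f(m) = -4.037775 < 0 → root in [4.665000, 6.730000]
step 2: m = 5.697500, f(m) = 6.661506 > 0 → root in [4.665000, 5.697500]
step 3: m = 5.181250, f(m) = 1.045352 > 0 → root in [4.665000, 5.181250]
step 4: m = 4.923125, f(m) = -1.562840 < 0 → root in [4.923125, 5.181250]
Midpoint of [4.923125, 5.181250] = 5.052188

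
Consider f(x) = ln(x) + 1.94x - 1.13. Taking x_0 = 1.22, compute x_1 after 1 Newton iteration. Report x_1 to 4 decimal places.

Newton update: x ← x − f(x)/f'(x).
f'(x) = 1/x + 1.94
x_0 = 1.220000: f = 1.435651, f' = 2.759672 → x_1 = 1.220000 - (1.435651)/(2.759672) = 0.699775

0.6998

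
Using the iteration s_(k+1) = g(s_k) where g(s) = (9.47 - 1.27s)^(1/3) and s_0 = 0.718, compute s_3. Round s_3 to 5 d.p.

1.91797

s_1 = g(0.718000) = 2.045470
s_2 = g(2.045470) = 1.901223
s_3 = g(1.901223) = 1.917969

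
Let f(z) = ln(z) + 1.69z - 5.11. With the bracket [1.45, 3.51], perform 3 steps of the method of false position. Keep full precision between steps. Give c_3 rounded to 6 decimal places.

False-position update: c = (a·f(b) − b·f(a))/(f(b) − f(a)); replace the endpoint whose sign matches f(c).
f(1.450000) = -2.287936, f(3.510000) = 2.077516
step 1: c = 2.529647, f(c) = 0.093184 > 0 → new bracket [1.450000, 2.529647]
step 2: c = 2.487396, f(c) = 0.004935 > 0 → new bracket [1.450000, 2.487396]
step 3: c = 2.485163, f(c) = 0.000264 > 0 → new bracket [1.450000, 2.485163]

2.485163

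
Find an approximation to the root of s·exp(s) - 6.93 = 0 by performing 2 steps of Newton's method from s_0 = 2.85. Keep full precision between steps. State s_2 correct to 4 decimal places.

Newton update: s ← s − f(s)/f'(s).
f'(s) = (s + 1)·exp(s)
s_0 = 2.850000: f = 42.340178, f' = 66.557960 → s_1 = 2.850000 - (42.340178)/(66.557960) = 2.213860
s_1 = 2.213860: f = 13.328970, f' = 29.409941 → s_2 = 2.213860 - (13.328970)/(29.409941) = 1.760647

1.7606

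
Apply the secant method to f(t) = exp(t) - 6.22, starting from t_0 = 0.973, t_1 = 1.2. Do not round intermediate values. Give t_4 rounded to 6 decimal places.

1.809011

Secant update: t_(k+1) = t_k − f(t_k)·(t_k − t_(k-1))/(f(t_k) − f(t_(k-1))).
f(t_0) = -3.574130, f(t_1) = -2.899883
t_2 = 1.200000 - (-2.899883)·(1.200000 - 0.973000)/(-2.899883 - (-3.574130)) = 2.176309; f(t_2) = 2.593719
t_3 = 2.176309 - (2.593719)·(2.176309 - 1.200000)/(2.593719 - (-2.899883)) = 1.715360; f(t_3) = -0.661323
t_4 = 1.715360 - (-0.661323)·(1.715360 - 2.176309)/(-0.661323 - (2.593719)) = 1.809011; f(t_4) = -0.115595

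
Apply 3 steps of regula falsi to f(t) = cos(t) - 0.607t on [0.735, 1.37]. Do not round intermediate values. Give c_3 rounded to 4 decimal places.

0.9535

f(0.735000) = 0.295686, f(1.370000) = -0.632140
step 1: c = 0.937366, f(c) = 0.022932 > 0 → new bracket [0.937366, 1.370000]
step 2: c = 0.952511, f(c) = 0.001464 > 0 → new bracket [0.952511, 1.370000]
step 3: c = 0.953476, f(c) = 0.000092 > 0 → new bracket [0.953476, 1.370000]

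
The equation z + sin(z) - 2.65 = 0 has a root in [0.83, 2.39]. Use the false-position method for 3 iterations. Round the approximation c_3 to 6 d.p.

False-position update: c = (a·f(b) − b·f(a))/(f(b) − f(a)); replace the endpoint whose sign matches f(c).
f(0.830000) = -1.082069, f(2.390000) = 0.422803
step 1: c = 1.951708, f(c) = 0.230034 > 0 → new bracket [0.830000, 1.951708]
step 2: c = 1.755053, f(c) = 0.088126 > 0 → new bracket [0.830000, 1.755053]
step 3: c = 1.685389, f(c) = 0.028830 > 0 → new bracket [0.830000, 1.685389]

1.685389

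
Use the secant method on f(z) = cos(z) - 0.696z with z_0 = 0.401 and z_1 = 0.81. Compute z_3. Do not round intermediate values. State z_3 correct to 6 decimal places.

0.896512

f(z_0) = 0.641575, f(z_1) = 0.125738
z_2 = 0.810000 - (0.125738)·(0.810000 - 0.401000)/(0.125738 - (0.641575)) = 0.909696; f(z_2) = -0.019163
z_3 = 0.909696 - (-0.019163)·(0.909696 - 0.810000)/(-0.019163 - (0.125738)) = 0.896512; f(z_3) = 0.000367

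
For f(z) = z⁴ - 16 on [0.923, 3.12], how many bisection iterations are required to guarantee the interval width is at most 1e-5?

Initial width b − a = 3.12 − 0.923 = 2.197000.
After n steps the width is (b−a)/2^n; need (b−a)/2^n ≤ 1e-5.
So n ≥ log₂(2.197000/1e-5) = log₂(219700.0000) ≈ 17.7452.
Hence n = 18.

18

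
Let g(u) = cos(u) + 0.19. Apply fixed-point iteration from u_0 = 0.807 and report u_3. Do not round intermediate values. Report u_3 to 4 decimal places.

u_1 = g(0.807000) = 0.881668
u_2 = g(0.881668) = 0.825865
u_3 = g(0.825865) = 0.867922

0.8679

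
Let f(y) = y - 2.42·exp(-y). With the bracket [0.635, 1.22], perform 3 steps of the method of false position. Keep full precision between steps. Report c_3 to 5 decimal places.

0.94286

False-position update: c = (a·f(b) − b·f(a))/(f(b) − f(a)); replace the endpoint whose sign matches f(c).
f(0.635000) = -0.647444, f(1.220000) = 0.505543
step 1: c = 0.963499, f(c) = 0.040134 > 0 → new bracket [0.635000, 0.963499]
step 2: c = 0.944324, f(c) = 0.003084 > 0 → new bracket [0.635000, 0.944324]
step 3: c = 0.942858, f(c) = 0.000236 > 0 → new bracket [0.635000, 0.942858]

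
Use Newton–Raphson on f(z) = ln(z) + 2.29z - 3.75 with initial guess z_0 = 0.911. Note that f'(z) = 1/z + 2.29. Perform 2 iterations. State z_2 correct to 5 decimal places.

1.46935

z_0 = 0.911000: f = -1.757022, f' = 3.387695 → z_1 = 0.911000 - (-1.757022)/(3.387695) = 1.429648
z_1 = 1.429648: f = -0.118677, f' = 2.989473 → z_2 = 1.429648 - (-0.118677)/(2.989473) = 1.469347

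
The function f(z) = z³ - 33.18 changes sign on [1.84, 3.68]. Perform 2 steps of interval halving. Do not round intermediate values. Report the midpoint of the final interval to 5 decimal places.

f(1.840000) = -26.950496, f(3.680000) = 16.656032 (opposite signs)
step 1: m = 2.760000, f(m) = -12.155424 < 0 → root in [2.760000, 3.680000]
step 2: m = 3.220000, f(m) = 0.206248 > 0 → root in [2.760000, 3.220000]
Midpoint of [2.760000, 3.220000] = 2.990000

2.99000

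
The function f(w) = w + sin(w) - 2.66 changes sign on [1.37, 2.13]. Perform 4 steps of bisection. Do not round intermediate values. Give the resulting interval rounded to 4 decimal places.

f(1.370000) = -0.310092, f(2.130000) = 0.317678 (opposite signs)
step 1: m = 1.750000, f(m) = 0.073986 > 0 → root in [1.370000, 1.750000]
step 2: m = 1.560000, f(m) = -0.100058 < 0 → root in [1.560000, 1.750000]
step 3: m = 1.655000, f(m) = -0.008543 < 0 → root in [1.655000, 1.750000]
step 4: m = 1.702500, f(m) = 0.033840 > 0 → root in [1.655000, 1.702500]

[1.6550, 1.7025]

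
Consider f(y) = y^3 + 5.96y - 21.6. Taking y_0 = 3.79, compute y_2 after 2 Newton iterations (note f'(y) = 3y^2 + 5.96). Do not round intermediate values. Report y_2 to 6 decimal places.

2.179084

y_0 = 3.790000: f = 55.428339, f' = 49.052300 → y_1 = 3.790000 - (55.428339)/(49.052300) = 2.660015
y_1 = 2.660015: f = 13.075117, f' = 27.187047 → y_2 = 2.660015 - (13.075117)/(27.187047) = 2.179084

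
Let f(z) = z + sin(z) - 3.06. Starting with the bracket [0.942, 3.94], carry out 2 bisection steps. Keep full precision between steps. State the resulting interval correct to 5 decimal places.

[1.69150, 2.44100]

f(0.942000) = -1.309264, f(3.940000) = 0.163754 (opposite signs)
step 1: m = 2.441000, f(m) = 0.025671 > 0 → root in [0.942000, 2.441000]
step 2: m = 1.691500, f(m) = -0.375776 < 0 → root in [1.691500, 2.441000]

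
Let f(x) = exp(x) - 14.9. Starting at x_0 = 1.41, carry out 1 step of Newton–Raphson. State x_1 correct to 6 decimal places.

4.047735

Newton update: x ← x − f(x)/f'(x).
f'(x) = exp(x)
x_0 = 1.410000: f = -10.804045, f' = 4.095955 → x_1 = 1.410000 - (-10.804045)/(4.095955) = 4.047735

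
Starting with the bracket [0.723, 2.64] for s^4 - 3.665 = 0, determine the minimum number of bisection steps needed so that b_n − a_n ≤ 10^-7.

25

Initial width b − a = 2.64 − 0.723 = 1.917000.
After n steps the width is (b−a)/2^n; need (b−a)/2^n ≤ 10^-7.
So n ≥ log₂(1.917000/10^-7) = log₂(19170000.0000) ≈ 24.1923.
Hence n = 25.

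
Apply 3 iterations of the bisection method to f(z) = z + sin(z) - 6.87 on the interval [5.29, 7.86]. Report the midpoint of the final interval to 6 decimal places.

f(5.290000) = -2.417769, f(7.860000) = 1.989982 (opposite signs)
step 1: m = 6.575000, f(m) = -0.007309 < 0 → root in [6.575000, 7.860000]
step 2: m = 7.217500, f(m) = 1.151692 > 0 → root in [6.575000, 7.217500]
step 3: m = 6.896250, f(m) = 0.601627 > 0 → root in [6.575000, 6.896250]
Midpoint of [6.575000, 6.896250] = 6.735625

6.735625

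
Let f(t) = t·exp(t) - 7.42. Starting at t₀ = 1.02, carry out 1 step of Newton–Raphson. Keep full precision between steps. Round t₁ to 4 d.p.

f'(t) = (t + 1)·exp(t)
t_0 = 1.020000: f = -4.591341, f' = 5.601853 → t_1 = 1.020000 - (-4.591341)/(5.601853) = 1.839611

1.8396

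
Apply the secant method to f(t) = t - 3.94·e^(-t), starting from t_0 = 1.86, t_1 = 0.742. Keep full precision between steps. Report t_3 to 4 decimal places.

f(t_0) = 1.246650, f(t_1) = -1.134073
t_2 = 0.742000 - (-1.134073)·(0.742000 - 1.860000)/(-1.134073 - (1.246650)) = 1.274567; f(t_2) = 0.173131
t_3 = 1.274567 - (0.173131)·(1.274567 - 0.742000)/(0.173131 - (-1.134073)) = 1.204031; f(t_3) = 0.022101

1.2040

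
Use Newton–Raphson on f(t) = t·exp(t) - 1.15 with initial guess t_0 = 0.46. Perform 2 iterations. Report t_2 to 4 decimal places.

f'(t) = (t + 1)·exp(t)
t_0 = 0.460000: f = -0.421326, f' = 2.312748 → t_1 = 0.460000 - (-0.421326)/(2.312748) = 0.642175
t_1 = 0.642175: f = 0.070526, f' = 3.121137 → t_2 = 0.642175 - (0.070526)/(3.121137) = 0.619579

0.6196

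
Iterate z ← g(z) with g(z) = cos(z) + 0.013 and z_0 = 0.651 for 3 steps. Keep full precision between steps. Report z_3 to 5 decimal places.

0.77552

z_1 = g(0.651000) = 0.808478
z_2 = g(0.808478) = 0.703600
z_3 = g(0.703600) = 0.775518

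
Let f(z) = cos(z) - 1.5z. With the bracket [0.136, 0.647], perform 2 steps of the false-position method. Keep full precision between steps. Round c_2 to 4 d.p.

0.5634

False-position update: c = (a·f(b) − b·f(a))/(f(b) − f(a)); replace the endpoint whose sign matches f(c).
f(0.136000) = 0.786766, f(0.647000) = -0.172604
step 1: c = 0.555064, f(c) = 0.017271 > 0 → new bracket [0.555064, 0.647000]
step 2: c = 0.563426, f(c) = 0.000291 > 0 → new bracket [0.563426, 0.647000]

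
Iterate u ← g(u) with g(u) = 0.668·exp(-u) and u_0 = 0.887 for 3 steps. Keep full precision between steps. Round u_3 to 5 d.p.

u_1 = g(0.887000) = 0.275142
u_2 = g(0.275142) = 0.507322
u_3 = g(0.507322) = 0.402207

0.40221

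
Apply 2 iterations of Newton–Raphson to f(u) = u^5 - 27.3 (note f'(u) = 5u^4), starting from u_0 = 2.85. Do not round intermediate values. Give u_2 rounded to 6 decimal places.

2.065399

u_0 = 2.850000: f = 160.728768, f' = 329.875031 → u_1 = 2.850000 - (160.728768)/(329.875031) = 2.362759
u_1 = 2.362759: f = 46.337117, f' = 155.828692 → u_2 = 2.362759 - (46.337117)/(155.828692) = 2.065399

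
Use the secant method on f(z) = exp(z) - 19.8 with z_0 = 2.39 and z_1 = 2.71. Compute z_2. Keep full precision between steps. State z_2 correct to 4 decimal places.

3.0809

f(z_0) = -8.886506, f(z_1) = -4.770724
z_2 = 2.710000 - (-4.770724)·(2.710000 - 2.390000)/(-4.770724 - (-8.886506)) = 3.080921; f(z_2) = 1.978462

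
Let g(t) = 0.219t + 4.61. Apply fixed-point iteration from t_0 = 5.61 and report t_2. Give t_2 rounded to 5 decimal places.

t_1 = g(5.610000) = 5.838590
t_2 = g(5.838590) = 5.888651

5.88865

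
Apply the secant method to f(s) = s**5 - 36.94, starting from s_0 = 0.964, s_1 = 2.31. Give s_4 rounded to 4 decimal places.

Secant update: s_(k+1) = s_k − f(s_k)·(s_k − s_(k-1))/(f(s_k) − f(s_(k-1))).
f(s_0) = -36.107498, f(s_1) = 28.834855
s_2 = 2.310000 - (28.834855)·(2.310000 - 0.964000)/(28.834855 - (-36.107498)) = 1.712367; f(s_2) = -22.217423
s_3 = 1.712367 - (-22.217423)·(1.712367 - 2.310000)/(-22.217423 - (28.834855)) = 1.972451; f(s_3) = -7.084072
s_4 = 1.972451 - (-7.084072)·(1.972451 - 1.712367)/(-7.084072 - (-22.217423)) = 2.094198; f(s_4) = 3.339962

2.0942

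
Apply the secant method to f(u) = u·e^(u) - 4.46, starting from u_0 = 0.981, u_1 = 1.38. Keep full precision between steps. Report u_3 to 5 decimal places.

1.26020

Secant update: u_(k+1) = u_k − f(u_k)·(u_k − u_(k-1))/(f(u_k) − f(u_(k-1))).
f(u_0) = -1.843553, f(u_1) = 1.025364
u_2 = 1.380000 - (1.025364)·(1.380000 - 0.981000)/(1.025364 - (-1.843553)) = 1.237396; f(u_2) = -0.195161
u_3 = 1.237396 - (-0.195161)·(1.237396 - 1.380000)/(-0.195161 - (1.025364)) = 1.260198; f(u_3) = -0.016392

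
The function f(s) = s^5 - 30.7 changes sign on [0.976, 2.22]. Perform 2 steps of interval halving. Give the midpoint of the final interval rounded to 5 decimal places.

f(0.976000) = -29.814377, f(2.220000) = 23.221861 (opposite signs)
step 1: m = 1.598000, f(m) = -20.279612 < 0 → root in [1.598000, 2.220000]
step 2: m = 1.909000, f(m) = -5.346983 < 0 → root in [1.909000, 2.220000]
Midpoint of [1.909000, 2.220000] = 2.064500

2.06450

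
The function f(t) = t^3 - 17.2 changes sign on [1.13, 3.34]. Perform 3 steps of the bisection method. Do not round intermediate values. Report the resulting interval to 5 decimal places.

[2.51125, 2.78750]

f(1.130000) = -15.757103, f(3.340000) = 20.059704 (opposite signs)
step 1: m = 2.235000, f(m) = -6.035672 < 0 → root in [2.235000, 3.340000]
step 2: m = 2.787500, f(m) = 4.459311 > 0 → root in [2.235000, 2.787500]
step 3: m = 2.511250, f(m) = -1.363112 < 0 → root in [2.511250, 2.787500]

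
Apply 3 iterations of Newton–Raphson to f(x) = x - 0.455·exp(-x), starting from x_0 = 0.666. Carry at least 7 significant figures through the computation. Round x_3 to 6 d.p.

0.327823

Newton update: x ← x − f(x)/f'(x).
f'(x) = 1 + 0.455·exp(-x)
x_0 = 0.666000: f = 0.432239, f' = 1.233761 → x_1 = 0.666000 - (0.432239)/(1.233761) = 0.315657
x_1 = 0.315657: f = -0.016179, f' = 1.331836 → x_2 = 0.315657 - (-0.016179)/(1.331836) = 0.327805
x_2 = 0.327805: f = -0.000024, f' = 1.327829 → x_3 = 0.327805 - (-0.000024)/(1.327829) = 0.327823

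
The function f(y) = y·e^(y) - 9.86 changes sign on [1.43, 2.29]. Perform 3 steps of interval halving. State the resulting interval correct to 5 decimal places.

f(1.430000) = -3.884460, f(2.290000) = 12.753607 (opposite signs)
step 1: m = 1.860000, f(m) = 2.088150 > 0 → root in [1.430000, 1.860000]
step 2: m = 1.645000, f(m) = -1.337239 < 0 → root in [1.645000, 1.860000]
step 3: m = 1.752500, f(m) = 0.250185 > 0 → root in [1.645000, 1.752500]

[1.64500, 1.75250]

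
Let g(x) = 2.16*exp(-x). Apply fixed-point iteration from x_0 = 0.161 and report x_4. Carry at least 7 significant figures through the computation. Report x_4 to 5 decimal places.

0.46673

x_1 = g(0.161000) = 1.838791
x_2 = g(1.838791) = 0.343461
x_3 = g(0.343461) = 1.532113
x_4 = g(1.532113) = 0.466730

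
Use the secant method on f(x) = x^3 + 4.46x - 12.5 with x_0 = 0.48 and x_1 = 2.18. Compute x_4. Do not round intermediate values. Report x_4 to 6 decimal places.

1.704662

f(x_0) = -10.248608, f(x_1) = 7.583032
x_2 = 2.180000 - (7.583032)·(2.180000 - 0.480000)/(7.583032 - (-10.248608)) = 1.457063; f(x_2) = -2.908108
x_3 = 1.457063 - (-2.908108)·(1.457063 - 2.180000)/(-2.908108 - (7.583032)) = 1.657459; f(x_3) = -0.554416
x_4 = 1.657459 - (-0.554416)·(1.657459 - 1.457063)/(-0.554416 - (-2.908108)) = 1.704662; f(x_4) = 0.056324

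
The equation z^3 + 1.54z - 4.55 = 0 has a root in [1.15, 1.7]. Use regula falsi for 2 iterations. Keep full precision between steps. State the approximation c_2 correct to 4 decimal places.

f(1.150000) = -1.258125, f(1.700000) = 2.981000
step 1: c = 1.313234, f(c) = -0.262839 < 0 → new bracket [1.313234, 1.700000]
step 2: c = 1.344572, f(c) = -0.048540 < 0 → new bracket [1.344572, 1.700000]

1.3446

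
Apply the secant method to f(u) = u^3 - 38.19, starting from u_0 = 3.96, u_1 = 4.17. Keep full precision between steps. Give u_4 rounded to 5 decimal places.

f(u_0) = 23.909136, f(u_1) = 34.321713
u_2 = 4.170000 - (34.321713)·(4.170000 - 3.960000)/(34.321713 - (23.909136)) = 3.477803; f(u_2) = 3.874405
u_3 = 3.477803 - (3.874405)·(3.477803 - 4.170000)/(3.874405 - (34.321713)) = 3.389721; f(u_3) = 0.758591
u_4 = 3.389721 - (0.758591)·(3.389721 - 3.477803)/(0.758591 - (3.874405)) = 3.368276; f(u_4) = 0.024042

3.36828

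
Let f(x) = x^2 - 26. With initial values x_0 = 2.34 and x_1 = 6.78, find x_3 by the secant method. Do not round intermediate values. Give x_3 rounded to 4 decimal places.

f(x_0) = -20.524400, f(x_1) = 19.968400
x_2 = 6.780000 - (19.968400)·(6.780000 - 2.340000)/(19.968400 - (-20.524400)) = 4.590482; f(x_2) = -4.927471
x_3 = 4.590482 - (-4.927471)·(4.590482 - 6.780000)/(-4.927471 - (19.968400)) = 5.023839; f(x_3) = -0.761044

5.0238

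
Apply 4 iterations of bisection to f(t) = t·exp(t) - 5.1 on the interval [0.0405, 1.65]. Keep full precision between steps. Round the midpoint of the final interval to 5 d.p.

f(0.040500) = -5.057826, f(1.650000) = 3.491517 (opposite signs)
step 1: m = 0.845250, f(m) = -3.131785 < 0 → root in [0.845250, 1.650000]
step 2: m = 1.247625, f(m) = -0.755691 < 0 → root in [1.247625, 1.650000]
step 3: m = 1.448812, f(m) = 1.069123 > 0 → root in [1.247625, 1.448812]
step 4: m = 1.348219, f(m) = 0.091398 > 0 → root in [1.247625, 1.348219]
Midpoint of [1.247625, 1.348219] = 1.297922

1.29792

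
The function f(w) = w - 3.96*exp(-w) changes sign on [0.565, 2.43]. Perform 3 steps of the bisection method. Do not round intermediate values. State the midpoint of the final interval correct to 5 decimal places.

f(0.565000) = -1.685706, f(2.430000) = 2.081374 (opposite signs)
step 1: m = 1.497500, f(m) = 0.611693 > 0 → root in [0.565000, 1.497500]
step 2: m = 1.031250, f(m) = -0.380731 < 0 → root in [1.031250, 1.497500]
step 3: m = 1.264375, f(m) = 0.146009 > 0 → root in [1.031250, 1.264375]
Midpoint of [1.031250, 1.264375] = 1.147813

1.14781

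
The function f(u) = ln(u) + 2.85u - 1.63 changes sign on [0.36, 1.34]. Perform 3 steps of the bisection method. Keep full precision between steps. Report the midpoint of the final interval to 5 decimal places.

f(0.360000) = -1.625651, f(1.340000) = 2.481670 (opposite signs)
step 1: m = 0.850000, f(m) = 0.629981 > 0 → root in [0.360000, 0.850000]
step 2: m = 0.605000, f(m) = -0.408277 < 0 → root in [0.605000, 0.850000]
step 3: m = 0.727500, f(m) = 0.125234 > 0 → root in [0.605000, 0.727500]
Midpoint of [0.605000, 0.727500] = 0.666250

0.66625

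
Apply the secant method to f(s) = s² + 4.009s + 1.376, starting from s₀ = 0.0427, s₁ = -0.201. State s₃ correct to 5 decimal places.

Secant update: s_(k+1) = s_k − f(s_k)·(s_k − s_(k-1))/(f(s_k) − f(s_(k-1))).
f(s_0) = 1.549008, f(s_1) = 0.610592
s_2 = -0.201000 - (0.610592)·(-0.201000 - 0.042700)/(0.610592 - (1.549008)) = -0.359566; f(s_2) = 0.063786
s_3 = -0.359566 - (0.063786)·(-0.359566 - -0.201000)/(0.063786 - (0.610592)) = -0.378064; f(s_3) = 0.003275

-0.37806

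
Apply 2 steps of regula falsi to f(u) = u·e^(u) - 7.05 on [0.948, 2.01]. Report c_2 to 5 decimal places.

1.47018

False-position update: c = (a·f(b) − b·f(a))/(f(b) − f(a)); replace the endpoint whose sign matches f(c).
f(0.948000) = -4.603645, f(2.010000) = 7.951268
step 1: c = 1.337415, f(c) = -1.955541 < 0 → new bracket [1.337415, 2.010000]
step 2: c = 1.470179, f(c) = -0.654702 < 0 → new bracket [1.470179, 2.010000]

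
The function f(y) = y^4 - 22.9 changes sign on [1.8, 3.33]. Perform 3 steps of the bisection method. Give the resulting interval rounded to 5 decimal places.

f(1.800000) = -12.402400, f(3.330000) = 100.063703 (opposite signs)
step 1: m = 2.565000, f(m) = 20.386202 > 0 → root in [1.800000, 2.565000]
step 2: m = 2.182500, f(m) = -0.210914 < 0 → root in [2.182500, 2.565000]
step 3: m = 2.373750, f(m) = 8.849721 > 0 → root in [2.182500, 2.373750]

[2.18250, 2.37375]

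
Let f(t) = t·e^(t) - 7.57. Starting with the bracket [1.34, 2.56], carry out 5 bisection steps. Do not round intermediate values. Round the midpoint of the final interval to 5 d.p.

1.58781

f(1.340000) = -2.452482, f(2.560000) = 25.545692 (opposite signs)
step 1: m = 1.950000, f(m) = 6.135941 > 0 → root in [1.340000, 1.950000]
step 2: m = 1.645000, f(m) = 0.952761 > 0 → root in [1.340000, 1.645000]
step 3: m = 1.492500, f(m) = -0.931058 < 0 → root in [1.492500, 1.645000]
step 4: m = 1.568750, f(m) = -0.038990 < 0 → root in [1.568750, 1.645000]
step 5: m = 1.606875, f(m) = 0.443810 > 0 → root in [1.568750, 1.606875]
Midpoint of [1.568750, 1.606875] = 1.587813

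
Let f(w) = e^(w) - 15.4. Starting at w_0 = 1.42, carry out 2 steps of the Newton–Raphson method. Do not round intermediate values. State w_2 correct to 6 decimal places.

3.387021

f'(w) = e^(w)
w_0 = 1.420000: f = -11.262880, f' = 4.137120 → w_1 = 1.420000 - (-11.262880)/(4.137120) = 4.142396
w_1 = 4.142396: f = 47.553469, f' = 62.953469 → w_2 = 4.142396 - (47.553469)/(62.953469) = 3.387021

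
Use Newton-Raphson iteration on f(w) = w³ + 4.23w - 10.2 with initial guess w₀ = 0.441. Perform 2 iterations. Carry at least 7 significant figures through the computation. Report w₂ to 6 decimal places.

Newton update: w ← w − f(w)/f'(w).
f'(w) = 3w² + 4.23
w_0 = 0.441000: f = -8.248804, f' = 4.813443 → w_1 = 0.441000 - (-8.248804)/(4.813443) = 2.154701
w_1 = 2.154701: f = 8.918101, f' = 18.158214 → w_2 = 2.154701 - (8.918101)/(18.158214) = 1.663568

1.663568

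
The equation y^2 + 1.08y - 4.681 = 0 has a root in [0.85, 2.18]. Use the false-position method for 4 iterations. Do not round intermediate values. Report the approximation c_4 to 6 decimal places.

1.689833

f(0.850000) = -3.040500, f(2.180000) = 2.425800
step 1: c = 1.589781, f(c) = -0.436633 < 0 → new bracket [1.589781, 2.180000]
step 2: c = 1.679812, f(c) = -0.045033 < 0 → new bracket [1.679812, 2.180000]
step 3: c = 1.688929, f(c) = -0.004477 < 0 → new bracket [1.688929, 2.180000]
step 4: c = 1.689833, f(c) = -0.000443 < 0 → new bracket [1.689833, 2.180000]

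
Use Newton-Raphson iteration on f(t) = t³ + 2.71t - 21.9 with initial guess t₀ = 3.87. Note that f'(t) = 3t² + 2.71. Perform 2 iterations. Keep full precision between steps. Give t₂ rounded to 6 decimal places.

2.528015

t_0 = 3.870000: f = 46.548303, f' = 47.640700 → t_1 = 3.870000 - (46.548303)/(47.640700) = 2.892930
t_1 = 2.892930: f = 10.150896, f' = 27.817130 → t_2 = 2.892930 - (10.150896)/(27.817130) = 2.528015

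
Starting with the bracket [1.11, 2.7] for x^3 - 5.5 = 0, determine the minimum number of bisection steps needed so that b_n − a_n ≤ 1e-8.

Initial width b − a = 2.7 − 1.11 = 1.590000.
After n steps the width is (b−a)/2^n; need (b−a)/2^n ≤ 1e-8.
So n ≥ log₂(1.590000/1e-8) = log₂(159000000.0000) ≈ 27.2445.
Hence n = 28.

28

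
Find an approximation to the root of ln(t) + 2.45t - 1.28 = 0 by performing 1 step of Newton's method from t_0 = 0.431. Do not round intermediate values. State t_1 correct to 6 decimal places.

f'(t) = 1/t + 2.45
t_0 = 0.431000: f = -1.065697, f' = 4.770186 → t_1 = 0.431000 - (-1.065697)/(4.770186) = 0.654408

0.654408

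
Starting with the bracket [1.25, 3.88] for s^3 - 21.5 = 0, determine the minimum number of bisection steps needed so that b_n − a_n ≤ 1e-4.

15

Initial width b − a = 3.88 − 1.25 = 2.630000.
After n steps the width is (b−a)/2^n; need (b−a)/2^n ≤ 1e-4.
So n ≥ log₂(2.630000/1e-4) = log₂(26300.0000) ≈ 14.6828.
Hence n = 15.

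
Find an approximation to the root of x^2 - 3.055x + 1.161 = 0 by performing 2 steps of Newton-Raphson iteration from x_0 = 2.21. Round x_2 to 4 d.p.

2.6159

Newton update: x ← x − f(x)/f'(x).
f'(x) = 2x - 3.055
x_0 = 2.210000: f = -0.706450, f' = 1.365000 → x_1 = 2.210000 - (-0.706450)/(1.365000) = 2.727546
x_1 = 2.727546: f = 0.267854, f' = 2.400092 → x_2 = 2.727546 - (0.267854)/(2.400092) = 2.615944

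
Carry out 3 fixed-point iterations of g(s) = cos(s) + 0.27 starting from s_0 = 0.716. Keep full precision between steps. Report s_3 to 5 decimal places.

0.97414

s_1 = g(0.716000) = 1.024437
s_2 = g(1.024437) = 0.789580
s_3 = g(0.789580) = 0.974144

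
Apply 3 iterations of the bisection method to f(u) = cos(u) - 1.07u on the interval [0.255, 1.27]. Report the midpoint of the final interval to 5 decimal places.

0.69906

f(0.255000) = 0.694813, f(1.270000) = -1.062619 (opposite signs)
step 1: m = 0.762500, f(m) = -0.092764 < 0 → root in [0.255000, 0.762500]
step 2: m = 0.508750, f(m) = 0.328992 > 0 → root in [0.508750, 0.762500]
step 3: m = 0.635625, f(m) = 0.124582 > 0 → root in [0.635625, 0.762500]
Midpoint of [0.635625, 0.762500] = 0.699062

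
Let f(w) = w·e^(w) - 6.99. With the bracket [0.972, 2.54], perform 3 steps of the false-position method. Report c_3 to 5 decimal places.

False-position update: c = (a·f(b) − b·f(a))/(f(b) − f(a)); replace the endpoint whose sign matches f(c).
f(0.972000) = -4.420785, f(2.540000) = 25.216364
step 1: c = 1.205889, f(c) = -2.962663 < 0 → new bracket [1.205889, 2.540000]
step 2: c = 1.346153, f(c) = -1.817250 < 0 → new bracket [1.346153, 2.540000]
step 3: c = 1.426406, f(c) = -1.050863 < 0 → new bracket [1.426406, 2.540000]

1.42641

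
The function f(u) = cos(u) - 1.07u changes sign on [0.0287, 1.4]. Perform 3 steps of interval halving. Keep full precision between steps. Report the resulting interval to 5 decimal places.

f(0.028700) = 0.968879, f(1.400000) = -1.328033 (opposite signs)
step 1: m = 0.714350, f(m) = -0.008835 < 0 → root in [0.028700, 0.714350]
step 2: m = 0.371525, f(m) = 0.534243 > 0 → root in [0.371525, 0.714350]
step 3: m = 0.542937, f(m) = 0.275252 > 0 → root in [0.542937, 0.714350]

[0.54294, 0.71435]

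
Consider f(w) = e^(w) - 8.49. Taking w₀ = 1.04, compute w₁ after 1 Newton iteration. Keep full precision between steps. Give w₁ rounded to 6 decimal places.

Newton update: w ← w − f(w)/f'(w).
f'(w) = e^(w)
w_0 = 1.040000: f = -5.660783, f' = 2.829217 → w_1 = 1.040000 - (-5.660783)/(2.829217) = 3.040830

3.040830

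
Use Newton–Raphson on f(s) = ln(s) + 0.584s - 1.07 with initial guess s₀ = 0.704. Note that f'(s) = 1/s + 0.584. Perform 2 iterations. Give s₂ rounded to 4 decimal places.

1.3323

Newton update: s ← s − f(s)/f'(s).
s_0 = 0.704000: f = -1.009841, f' = 2.004455 → s_1 = 0.704000 - (-1.009841)/(2.004455) = 1.207798
s_1 = 1.207798: f = -0.175847, f' = 1.411953 → s_2 = 1.207798 - (-0.175847)/(1.411953) = 1.332340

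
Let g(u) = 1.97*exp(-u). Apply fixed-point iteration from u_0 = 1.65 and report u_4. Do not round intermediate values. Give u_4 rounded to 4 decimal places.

1.1818

u_1 = g(1.650000) = 0.378338
u_2 = g(0.378338) = 1.349447
u_3 = g(1.349447) = 0.510986
u_4 = g(0.510986) = 1.181811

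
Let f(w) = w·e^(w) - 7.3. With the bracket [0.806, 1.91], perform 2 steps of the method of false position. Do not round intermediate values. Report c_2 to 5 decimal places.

1.50307

False-position update: c = (a·f(b) − b·f(a))/(f(b) − f(a)); replace the endpoint whose sign matches f(c).
f(0.806000) = -5.495419, f(1.910000) = 5.598400
step 1: c = 1.352876, f(c) = -2.066352 < 0 → new bracket [1.352876, 1.910000]
step 2: c = 1.503072, f(c) = -0.542975 < 0 → new bracket [1.503072, 1.910000]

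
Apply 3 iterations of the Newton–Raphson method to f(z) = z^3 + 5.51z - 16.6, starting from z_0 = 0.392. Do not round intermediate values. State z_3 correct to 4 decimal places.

1.8719

Newton update: z ← z − f(z)/f'(z).
f'(z) = 3z^2 + 5.51
z_0 = 0.392000: f = -14.379844, f' = 5.970992 → z_1 = 0.392000 - (-14.379844)/(5.970992) = 2.800284
z_1 = 2.800284: f = 20.788241, f' = 29.034769 → z_2 = 2.800284 - (20.788241)/(29.034769) = 2.084306
z_2 = 2.084306: f = 3.939449, f' = 18.542999 → z_3 = 2.084306 - (3.939449)/(18.542999) = 1.871857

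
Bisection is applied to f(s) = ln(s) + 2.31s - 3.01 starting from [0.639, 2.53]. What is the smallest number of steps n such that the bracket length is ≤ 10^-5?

Initial width b − a = 2.53 − 0.639 = 1.891000.
After n steps the width is (b−a)/2^n; need (b−a)/2^n ≤ 10^-5.
So n ≥ log₂(1.891000/10^-5) = log₂(189100.0000) ≈ 17.5288.
Hence n = 18.

18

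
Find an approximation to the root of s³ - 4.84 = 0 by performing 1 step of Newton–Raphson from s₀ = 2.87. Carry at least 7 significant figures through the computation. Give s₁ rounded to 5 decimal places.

f'(s) = 3s²
s_0 = 2.870000: f = 18.799903, f' = 24.710700 → s_1 = 2.870000 - (18.799903)/(24.710700) = 2.109200

2.10920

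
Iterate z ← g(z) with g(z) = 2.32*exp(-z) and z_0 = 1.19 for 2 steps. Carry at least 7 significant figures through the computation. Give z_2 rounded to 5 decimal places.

z_1 = g(1.190000) = 0.705793
z_2 = g(0.705793) = 1.145423

1.14542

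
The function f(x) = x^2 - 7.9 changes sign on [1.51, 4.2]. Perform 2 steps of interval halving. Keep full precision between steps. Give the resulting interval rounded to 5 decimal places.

f(1.510000) = -5.619900, f(4.200000) = 9.740000 (opposite signs)
step 1: m = 2.855000, f(m) = 0.251025 > 0 → root in [1.510000, 2.855000]
step 2: m = 2.182500, f(m) = -3.136694 < 0 → root in [2.182500, 2.855000]

[2.18250, 2.85500]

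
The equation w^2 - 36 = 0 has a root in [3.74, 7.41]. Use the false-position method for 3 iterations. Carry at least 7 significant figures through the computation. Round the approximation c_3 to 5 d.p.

5.99676

f(3.740000) = -22.012400, f(7.410000) = 18.908100
step 1: c = 5.714206, f(c) = -3.347847 < 0 → new bracket [5.714206, 7.410000]
step 2: c = 5.969296, f(c) = -0.367508 < 0 → new bracket [5.969296, 7.410000]
step 3: c = 5.996764, f(c) = -0.038819 < 0 → new bracket [5.996764, 7.410000]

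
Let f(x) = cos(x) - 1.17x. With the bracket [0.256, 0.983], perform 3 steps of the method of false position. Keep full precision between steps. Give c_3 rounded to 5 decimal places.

f(0.256000) = 0.667891, f(0.983000) = -0.595581
step 1: c = 0.640303, f(c) = 0.052760 > 0 → new bracket [0.640303, 0.983000]
step 2: c = 0.668191, f(c) = 0.003161 > 0 → new bracket [0.668191, 0.983000]
step 3: c = 0.669853, f(c) = 0.000186 > 0 → new bracket [0.669853, 0.983000]

0.66985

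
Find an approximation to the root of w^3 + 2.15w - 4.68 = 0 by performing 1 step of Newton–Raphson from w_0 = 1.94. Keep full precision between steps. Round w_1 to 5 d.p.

1.43464

f'(w) = 3w^2 + 2.15
w_0 = 1.940000: f = 6.792384, f' = 13.440800 → w_1 = 1.940000 - (6.792384)/(13.440800) = 1.434644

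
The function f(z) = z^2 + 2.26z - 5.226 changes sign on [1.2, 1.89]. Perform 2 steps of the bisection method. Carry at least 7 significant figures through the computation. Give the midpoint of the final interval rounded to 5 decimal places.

1.45875

f(1.200000) = -1.074000, f(1.890000) = 2.617500 (opposite signs)
step 1: m = 1.545000, f(m) = 0.652725 > 0 → root in [1.200000, 1.545000]
step 2: m = 1.372500, f(m) = -0.240394 < 0 → root in [1.372500, 1.545000]
Midpoint of [1.372500, 1.545000] = 1.458750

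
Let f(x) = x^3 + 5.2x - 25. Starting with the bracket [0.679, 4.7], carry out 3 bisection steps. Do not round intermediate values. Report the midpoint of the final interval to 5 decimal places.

f(0.679000) = -21.156153, f(4.700000) = 103.263000 (opposite signs)
step 1: m = 2.689500, f(m) = 8.439657 > 0 → root in [0.679000, 2.689500]
step 2: m = 1.684250, f(m) = -11.464191 < 0 → root in [1.684250, 2.689500]
step 3: m = 2.186875, f(m) = -3.169690 < 0 → root in [2.186875, 2.689500]
Midpoint of [2.186875, 2.689500] = 2.438188

2.43819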